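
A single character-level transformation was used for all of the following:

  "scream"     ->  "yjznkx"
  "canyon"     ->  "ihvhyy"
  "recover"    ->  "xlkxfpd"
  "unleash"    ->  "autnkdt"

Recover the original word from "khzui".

In scream: s→y is +6, c→j is +7, r→z is +8, e→n is +9 — the shift increases by 1 each position. The shift increases by 1 at each position, starting from +6: 6, 7, 8, ….
Undoing it on khzui: k−6=e, h−7=a, z−8=r, u−9=l, i−10=y.

early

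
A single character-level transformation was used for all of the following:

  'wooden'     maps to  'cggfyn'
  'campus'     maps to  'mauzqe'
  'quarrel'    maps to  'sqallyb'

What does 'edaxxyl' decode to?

w(22)→c(2) and o(14)→g(6) fit y≡19x+0 (mod 26); the inverse of 19 mod 26 is 11. Treating letters as 0–25, the rule is x ↦ 19x + 0 (mod 26).
Undoing it on edaxxyl: e(4)→11·(4−0)≡18=s; d(3)→11·(3−0)≡7=h; a(0)→11·(0−0)≡0=a; x(23)→11·(23−0)≡19=t; x(23)→11·(23−0)≡19=t; y(24)→11·(24−0)≡4=e; l(11)→11·(11−0)≡17=r (all mod 26).

shatter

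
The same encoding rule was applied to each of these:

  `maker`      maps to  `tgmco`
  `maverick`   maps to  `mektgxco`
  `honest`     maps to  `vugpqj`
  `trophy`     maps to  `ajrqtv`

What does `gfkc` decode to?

The word is reversed, then every letter is shifted forward by 2.
Decoding gfkc: shift back: g−2=e, f−2=d, k−2=i, c−2=a → edia; then reverse → aide.

aide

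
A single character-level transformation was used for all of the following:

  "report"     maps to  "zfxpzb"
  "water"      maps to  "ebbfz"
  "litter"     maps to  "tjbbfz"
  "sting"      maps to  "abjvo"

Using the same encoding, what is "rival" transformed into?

zjdbt

The shift depends on letter class: consonant r→z is +8, but vowel e→f is +1. Two shifts are in play — +1 for a/e/i/o/u, +8 for every other letter.
Applying it to rival: r(cons)+8=z, i(vowel)+1=j, v(cons)+8=d, a(vowel)+1=b, l(cons)+8=t.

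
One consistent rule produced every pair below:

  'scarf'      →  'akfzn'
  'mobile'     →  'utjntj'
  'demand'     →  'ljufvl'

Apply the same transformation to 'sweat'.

Vowels shift forward by 5 and consonants shift forward by 8.
On sweat: s(cons)+8=a, w(cons)+8=e, e(vowel)+5=j, a(vowel)+5=f, t(cons)+8=b.

aejfb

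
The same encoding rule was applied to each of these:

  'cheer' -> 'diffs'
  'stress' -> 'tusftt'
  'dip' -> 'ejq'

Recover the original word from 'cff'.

Compare letters: c→d is +1, h→i is +1, e→f is +1 — a constant shift. Every letter moves 1 place later in the alphabet, wrapping around z→a.
Decoding cff: c−1=b, f−1=e, f−1=e.

bee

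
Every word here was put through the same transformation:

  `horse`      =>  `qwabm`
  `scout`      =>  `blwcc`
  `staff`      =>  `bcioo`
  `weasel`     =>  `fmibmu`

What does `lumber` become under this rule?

The shift depends on letter class: consonant h→q is +9, but vowel o→w is +8. The rule splits by letter class: vowels +8, consonants +9.
Applying it to lumber: l(cons)+9=u, u(vowel)+8=c, m(cons)+9=v, b(cons)+9=k, e(vowel)+8=m, r(cons)+9=a.

ucvkma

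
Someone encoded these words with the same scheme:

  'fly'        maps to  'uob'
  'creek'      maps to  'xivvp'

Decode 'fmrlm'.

Each pair mirrors across the alphabet (f↔u, l↔o, y↔b): positions sum to 25. Each letter is replaced by its mirror in the alphabet: a↔z, b↔y, c↔x, and so on (the Atbash cipher).
Decoding fmrlm: f↔u, m↔n, r↔i, l↔o, m↔n.

union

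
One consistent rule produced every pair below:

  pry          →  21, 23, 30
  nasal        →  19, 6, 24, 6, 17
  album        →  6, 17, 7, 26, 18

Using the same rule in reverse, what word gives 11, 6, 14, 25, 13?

faith

p is letter #16 and maps to 21: an offset of 5. Letters become their 1-based position plus 5 (so a→6, b→7, …).
Reversing it on 11, 6, 14, 25, 13: 11→(11−5)÷1=6=f, 6→(6−5)÷1=1=a, 14→(14−5)÷1=9=i, 25→(25−5)÷1=20=t, 13→(13−5)÷1=8=h.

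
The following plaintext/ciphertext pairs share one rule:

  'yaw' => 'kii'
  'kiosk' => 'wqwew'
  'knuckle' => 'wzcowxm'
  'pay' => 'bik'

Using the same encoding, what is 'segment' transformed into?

emsymzf

Vowels shift forward by 8 and consonants shift forward by 12.
On segment: s(cons)+12=e, e(vowel)+8=m, g(cons)+12=s, m(cons)+12=y, e(vowel)+8=m, n(cons)+12=z, t(cons)+12=f.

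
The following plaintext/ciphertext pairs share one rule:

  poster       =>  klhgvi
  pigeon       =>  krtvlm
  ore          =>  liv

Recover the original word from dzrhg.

waist

Each pair mirrors across the alphabet (p↔k, o↔l, s↔h): positions sum to 25. Letters are reflected about the middle of the alphabet (position → 25−position): Atbash.
Undoing it on dzrhg: d↔w, z↔a, r↔i, h↔s, g↔t.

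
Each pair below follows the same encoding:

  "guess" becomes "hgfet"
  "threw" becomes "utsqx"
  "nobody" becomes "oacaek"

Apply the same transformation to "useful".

Shifts by position in guess: pos 0: g→h (+1), pos 1: u→g (+12), pos 2: e→f (+1), pos 3: s→e (+12) — repeating every 2. A repeating key of period 2 is used — shifts +1, +12 over and over.
Applying it to useful: u+1=v, s+12=e, e+1=f, f+12=r, u+1=v, l+12=x.

vefrvx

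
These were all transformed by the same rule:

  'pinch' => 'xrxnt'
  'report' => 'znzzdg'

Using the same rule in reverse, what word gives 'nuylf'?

In pinch: p→x is +8, i→r is +9, n→x is +10, c→n is +11 — the shift increases by 1 each position. Letter i (0-indexed) is shifted by i+8, so successive shifts are 8, 9, 10, ….
Undoing it on nuylf: n−8=f, u−9=l, y−10=o, l−11=a, f−12=t.

float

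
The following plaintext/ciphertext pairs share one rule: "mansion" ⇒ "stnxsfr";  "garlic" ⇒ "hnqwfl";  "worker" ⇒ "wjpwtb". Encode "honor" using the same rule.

wtstm

The output letters match the input read backwards, each shifted +5: mansion reversed is noisnam. The word is reversed, then every letter is shifted forward by 5.
For honor: reverse → ronoh; then shift: r+5=w, o+5=t, n+5=s, o+5=t, h+5=m.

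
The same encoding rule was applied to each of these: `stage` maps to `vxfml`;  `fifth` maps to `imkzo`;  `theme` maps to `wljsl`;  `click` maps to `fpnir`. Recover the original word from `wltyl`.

In stage: s→v is +3, t→x is +4, a→f is +5, g→m is +6 — the shift increases by 1 each position. Each letter shifts forward by (position + 3), i.e. 3, 4, 5, … — the shift grows by one for each successive letter.
Decoding wltyl: w−3=t, l−4=h, t−5=o, y−6=s, l−7=e.

those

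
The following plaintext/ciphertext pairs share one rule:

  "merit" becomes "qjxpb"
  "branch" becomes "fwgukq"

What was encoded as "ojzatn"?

kettle

In merit: m→q is +4, e→j is +5, r→x is +6, i→p is +7 — the shift increases by 1 each position. The shift increases by 1 at each position, starting from +4: 4, 5, 6, ….
Undoing it on ojzatn: o−4=k, j−5=e, z−6=t, a−7=t, t−8=l, n−9=e.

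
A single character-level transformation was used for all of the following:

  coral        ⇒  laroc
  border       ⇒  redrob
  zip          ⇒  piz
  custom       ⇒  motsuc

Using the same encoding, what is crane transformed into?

enarc

The output letters match the input read backwards: coral reversed is laroc. It's just the letters in reverse order.
For crane: reverse → enarc.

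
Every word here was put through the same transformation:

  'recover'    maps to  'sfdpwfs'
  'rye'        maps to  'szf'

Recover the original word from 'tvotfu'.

sunset

This is a Caesar cipher with shift 1.
Decoding tvotfu: t−1=s, v−1=u, o−1=n, t−1=s, f−1=e, u−1=t.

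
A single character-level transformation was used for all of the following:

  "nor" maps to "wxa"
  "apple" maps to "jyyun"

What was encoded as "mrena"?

This is a Caesar cipher with shift 9.
Undoing it on mrena: m−9=d, r−9=i, e−9=v, n−9=e, a−9=r.

diver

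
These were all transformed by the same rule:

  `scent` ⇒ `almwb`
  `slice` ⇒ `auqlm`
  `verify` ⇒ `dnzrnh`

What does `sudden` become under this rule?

Shifts by position in scent: pos 0: s→a (+8), pos 1: c→l (+9), pos 2: e→m (+8), pos 3: n→w (+9) — repeating every 2. A repeating key of period 2 is used — shifts +8, +9 over and over.
For sudden: s+8=a, u+9=d, d+8=l, d+9=m, e+8=m, n+9=w.

adlmmw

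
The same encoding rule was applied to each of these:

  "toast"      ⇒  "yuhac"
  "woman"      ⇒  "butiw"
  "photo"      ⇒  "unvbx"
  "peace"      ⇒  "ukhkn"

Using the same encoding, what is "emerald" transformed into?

In toast: t→y is +5, o→u is +6, a→h is +7, s→a is +8 — the shift increases by 1 each position. Each letter shifts forward by (position + 5), i.e. 5, 6, 7, … — the shift grows by one for each successive letter.
On emerald: e+5=j, m+6=s, e+7=l, r+8=z, a+9=j, l+10=v, d+11=o.

jslzjvo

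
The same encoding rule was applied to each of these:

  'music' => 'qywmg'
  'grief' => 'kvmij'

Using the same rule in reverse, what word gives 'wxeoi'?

stake

Compare letters: m→q is +4, u→y is +4, s→w is +4 — a constant shift. Every letter moves 4 places later in the alphabet, wrapping around z→a.
Reversing it on wxeoi: w−4=s, x−4=t, e−4=a, o−4=k, i−4=e.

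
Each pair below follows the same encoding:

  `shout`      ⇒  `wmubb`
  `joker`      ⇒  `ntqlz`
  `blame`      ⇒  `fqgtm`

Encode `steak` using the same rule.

wykhs

The shift increases by 1 at each position, starting from +4: 4, 5, 6, ….
On steak: s+4=w, t+5=y, e+6=k, a+7=h, k+8=s.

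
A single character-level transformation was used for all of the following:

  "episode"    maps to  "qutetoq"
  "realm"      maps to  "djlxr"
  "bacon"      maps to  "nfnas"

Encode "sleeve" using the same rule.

Shifts by position in episode: pos 0: e→q (+12), pos 1: p→u (+5), pos 2: i→t (+11), pos 3: s→e (+12), pos 4: o→t (+5), pos 5: d→o (+11) — repeating every 3. It's a Vigenère-style cipher with numeric key [12,5,11]: position i shifts by key[i mod 3].
For sleeve: s+12=e, l+5=q, e+11=p, e+12=q, v+5=a, e+11=p.

eqpqap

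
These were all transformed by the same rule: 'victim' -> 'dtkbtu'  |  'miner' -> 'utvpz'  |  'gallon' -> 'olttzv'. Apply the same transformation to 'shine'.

aptvp

The shift depends on letter class: consonant v→d is +8, but vowel i→t is +11. Vowels shift forward by 11 and consonants shift forward by 8.
Applying it to shine: s(cons)+8=a, h(cons)+8=p, i(vowel)+11=t, n(cons)+8=v, e(vowel)+11=p.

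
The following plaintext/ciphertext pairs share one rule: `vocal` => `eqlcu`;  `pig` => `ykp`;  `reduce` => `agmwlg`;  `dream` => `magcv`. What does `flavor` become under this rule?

ouceqa

The shift depends on letter class: consonant v→e is +9, but vowel o→q is +2. Vowels shift forward by 2 and consonants shift forward by 9.
On flavor: f(cons)+9=o, l(cons)+9=u, a(vowel)+2=c, v(cons)+9=e, o(vowel)+2=q, r(cons)+9=a.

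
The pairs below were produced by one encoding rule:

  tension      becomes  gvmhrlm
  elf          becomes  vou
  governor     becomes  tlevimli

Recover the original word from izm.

Each pair mirrors across the alphabet (t↔g, e↔v, n↔m): positions sum to 25. Letters are reflected about the middle of the alphabet (position → 25−position): Atbash.
Undoing it on izm: i↔r, z↔a, m↔n.

ran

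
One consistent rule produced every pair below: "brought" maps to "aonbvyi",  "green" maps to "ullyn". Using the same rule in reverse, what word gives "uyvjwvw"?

popcorn

The output letters match the input read backwards, each shifted +7: brought reversed is thguorb. Read the word backwards and shift each letter +7.
Undoing it on uyvjwvw: shift back: u−7=n, y−7=r, v−7=o, j−7=c, w−7=p, v−7=o, w−7=p → nrocpop; then reverse → popcorn.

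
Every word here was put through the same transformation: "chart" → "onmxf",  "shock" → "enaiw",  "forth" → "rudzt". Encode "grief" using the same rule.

sxukr

Shifts by position in chart: pos 0: c→o (+12), pos 1: h→n (+6), pos 2: a→m (+12), pos 3: r→x (+6) — repeating every 2. The shifts repeat in a cycle of length 2: positions 0,1,… shift by +12, +6, then the pattern repeats.
Applying it to grief: g+12=s, r+6=x, i+12=u, e+6=k, f+12=r.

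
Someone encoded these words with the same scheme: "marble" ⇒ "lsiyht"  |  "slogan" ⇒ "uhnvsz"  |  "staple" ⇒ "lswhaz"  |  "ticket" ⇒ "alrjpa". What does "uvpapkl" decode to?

The output letters match the input read backwards, each shifted +7: marble reversed is elbram. Two steps: reverse the string, then apply a Caesar shift of +7.
Reversing it on uvpapkl: shift back: u−7=n, v−7=o, p−7=i, a−7=t, p−7=i, k−7=d, l−7=e → noitide; then reverse → edition.

edition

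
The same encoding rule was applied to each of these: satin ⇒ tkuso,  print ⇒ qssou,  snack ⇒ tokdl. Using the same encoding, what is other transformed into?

yuios

The shift depends on letter class: consonant s→t is +1, but vowel a→k is +10. Two shifts are in play — +10 for a/e/i/o/u, +1 for every other letter.
On other: o(vowel)+10=y, t(cons)+1=u, h(cons)+1=i, e(vowel)+10=o, r(cons)+1=s.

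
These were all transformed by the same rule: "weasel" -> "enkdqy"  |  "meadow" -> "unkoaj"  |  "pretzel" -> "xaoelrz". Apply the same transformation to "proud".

xayfp

In weasel: w→e is +8, e→n is +9, a→k is +10, s→d is +11 — the shift increases by 1 each position. The shift increases by 1 at each position, starting from +8: 8, 9, 10, ….
Applying it to proud: p+8=x, r+9=a, o+10=y, u+11=f, d+12=p.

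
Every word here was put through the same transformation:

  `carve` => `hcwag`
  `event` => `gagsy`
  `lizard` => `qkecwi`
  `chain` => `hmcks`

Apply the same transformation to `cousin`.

The shift depends on letter class: consonant c→h is +5, but vowel a→c is +2. The rule splits by letter class: vowels +2, consonants +5.
For cousin: c(cons)+5=h, o(vowel)+2=q, u(vowel)+2=w, s(cons)+5=x, i(vowel)+2=k, n(cons)+5=s.

hqwxks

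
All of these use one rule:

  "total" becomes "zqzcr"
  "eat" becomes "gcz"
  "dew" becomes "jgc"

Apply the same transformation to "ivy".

kbe

The shift depends on letter class: consonant t→z is +6, but vowel o→q is +2. The rule splits by letter class: vowels +2, consonants +6.
For ivy: i(vowel)+2=k, v(cons)+6=b, y(cons)+6=e.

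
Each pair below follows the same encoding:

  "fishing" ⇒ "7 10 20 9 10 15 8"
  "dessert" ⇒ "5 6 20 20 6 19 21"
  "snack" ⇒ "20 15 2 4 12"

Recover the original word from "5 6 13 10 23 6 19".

deliver

f is letter #6 and maps to 7: an offset of 1. The number is (letter's place in the alphabet, a=1) + 1.
Decoding 5 6 13 10 23 6 19: 5→(5−1)÷1=4=d, 6→(6−1)÷1=5=e, 13→(13−1)÷1=12=l, 10→(10−1)÷1=9=i, 23→(23−1)÷1=22=v, 6→(6−1)÷1=5=e, 19→(19−1)÷1=18=r.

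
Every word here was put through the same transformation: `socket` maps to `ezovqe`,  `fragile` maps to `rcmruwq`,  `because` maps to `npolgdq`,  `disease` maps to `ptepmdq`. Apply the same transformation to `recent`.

Shifts by position in socket: pos 0: s→e (+12), pos 1: o→z (+11), pos 2: c→o (+12), pos 3: k→v (+11) — repeating every 2. A repeating key of period 2 is used — shifts +12, +11 over and over.
On recent: r+12=d, e+11=p, c+12=o, e+11=p, n+12=z, t+11=e.

dpopze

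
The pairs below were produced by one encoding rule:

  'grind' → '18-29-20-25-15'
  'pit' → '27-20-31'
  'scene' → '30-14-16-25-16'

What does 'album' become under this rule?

12-23-13-32-24

g is letter #7 and maps to 18: an offset of 11. Letters become their 1-based position plus 11 (so a→12, b→13, …).
Applying it to album: a=1→12, l=12→23, b=2→13, u=21→32, m=13→24.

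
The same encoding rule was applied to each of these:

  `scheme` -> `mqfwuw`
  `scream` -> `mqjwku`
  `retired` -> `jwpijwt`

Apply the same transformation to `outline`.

asprixw

This is an affine cipher: with a=0,…,z=25, each position x becomes (3x+10) mod 26.
On outline: o(14)→3·14+10≡0=a; u(20)→3·20+10≡18=s; t(19)→3·19+10≡15=p; l(11)→3·11+10≡17=r; i(8)→3·8+10≡8=i; n(13)→3·13+10≡23=x; e(4)→3·4+10≡22=w (all mod 26).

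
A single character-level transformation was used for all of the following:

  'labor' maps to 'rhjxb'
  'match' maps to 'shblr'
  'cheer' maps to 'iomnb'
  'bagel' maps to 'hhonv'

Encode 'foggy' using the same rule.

lvopi

The shift increases by 1 at each position, starting from +6: 6, 7, 8, ….
Applying it to foggy: f+6=l, o+7=v, g+8=o, g+9=p, y+10=i.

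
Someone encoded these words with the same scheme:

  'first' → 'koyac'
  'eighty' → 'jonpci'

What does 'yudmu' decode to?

towel

The shift increases by 1 at each position, starting from +5: 5, 6, 7, ….
Reversing it on yudmu: y−5=t, u−6=o, d−7=w, m−8=e, u−9=l.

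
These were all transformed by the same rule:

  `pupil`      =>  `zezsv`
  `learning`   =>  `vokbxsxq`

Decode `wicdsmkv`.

Compare letters: p→z is +10, u→e is +10, p→z is +10 — a constant shift. Each letter is shifted forward by 10 in the alphabet (a Caesar shift of +10).
Reversing it on wicdsmkv: w−10=m, i−10=y, c−10=s, d−10=t, s−10=i, m−10=c, k−10=a, v−10=l.

mystical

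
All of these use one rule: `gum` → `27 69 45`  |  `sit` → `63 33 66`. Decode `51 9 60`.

g(#7)→27 and u(#21)→69: differences scale by 3, so n = 3·pos + 6. The formula is n = 3×(alphabet index, a=1) + 6.
Undoing it on 51 9 60: 51→(51−6)÷3=15=o, 9→(9−6)÷3=1=a, 60→(60−6)÷3=18=r.

oar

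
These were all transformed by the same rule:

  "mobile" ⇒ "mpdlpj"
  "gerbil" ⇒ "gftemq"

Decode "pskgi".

pride

In mobile: m→m is +0, o→p is +1, b→d is +2, i→l is +3 — the shift increases by 1 each position. The shift increases by 1 at each position, starting from +0: 0, 1, 2, ….
Reversing it on pskgi: p−0=p, s−1=r, k−2=i, g−3=d, i−4=e.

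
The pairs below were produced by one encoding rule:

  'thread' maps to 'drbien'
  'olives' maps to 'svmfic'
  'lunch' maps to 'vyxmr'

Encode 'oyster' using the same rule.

The shift depends on letter class: consonant t→d is +10, but vowel e→i is +4. The rule splits by letter class: vowels +4, consonants +10.
On oyster: o(vowel)+4=s, y(cons)+10=i, s(cons)+10=c, t(cons)+10=d, e(vowel)+4=i, r(cons)+10=b.

sicdib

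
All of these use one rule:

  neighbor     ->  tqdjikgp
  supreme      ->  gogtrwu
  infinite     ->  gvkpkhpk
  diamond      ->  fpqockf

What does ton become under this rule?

pqv

The output letters match the input read backwards, each shifted +2: neighbor reversed is robhgien. Read the word backwards and shift each letter +2.
For ton: reverse → not; then shift: n+2=p, o+2=q, t+2=v.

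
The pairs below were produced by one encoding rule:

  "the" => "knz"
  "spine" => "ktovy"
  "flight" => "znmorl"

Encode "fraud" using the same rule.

The output letters match the input read backwards, each shifted +6: the reversed is eht. Read the word backwards and shift each letter +6.
Applying it to fraud: reverse → duarf; then shift: d+6=j, u+6=a, a+6=g, r+6=x, f+6=l.

jagxl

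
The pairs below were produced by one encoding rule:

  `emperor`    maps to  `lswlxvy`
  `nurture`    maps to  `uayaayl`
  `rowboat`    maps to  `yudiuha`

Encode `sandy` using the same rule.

Shifts by position in emperor: pos 0: e→l (+7), pos 1: m→s (+6), pos 2: p→w (+7), pos 3: e→l (+7), pos 4: r→x (+6), pos 5: o→v (+7) — repeating every 3. It's a Vigenère-style cipher with numeric key [7,6,7]: position i shifts by key[i mod 3].
Applying it to sandy: s+7=z, a+6=g, n+7=u, d+7=k, y+6=e.

zguke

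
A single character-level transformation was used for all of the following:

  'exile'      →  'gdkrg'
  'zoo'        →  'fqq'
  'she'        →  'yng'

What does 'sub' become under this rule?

ywh

The shift depends on letter class: consonant x→d is +6, but vowel e→g is +2. Vowels shift forward by 2 and consonants shift forward by 6.
On sub: s(cons)+6=y, u(vowel)+2=w, b(cons)+6=h.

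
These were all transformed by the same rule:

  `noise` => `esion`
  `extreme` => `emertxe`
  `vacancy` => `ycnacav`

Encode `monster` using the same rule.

The output letters match the input read backwards: noise reversed is esion. It's just the letters in reverse order.
On monster: reverse → retsnom.

retsnom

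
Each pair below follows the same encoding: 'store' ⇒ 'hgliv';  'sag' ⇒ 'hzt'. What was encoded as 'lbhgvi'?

oyster

Each pair mirrors across the alphabet (s↔h, t↔g, o↔l): positions sum to 25. Each letter is replaced by its mirror in the alphabet: a↔z, b↔y, c↔x, and so on (the Atbash cipher).
Decoding lbhgvi: l↔o, b↔y, h↔s, g↔t, v↔e, i↔r.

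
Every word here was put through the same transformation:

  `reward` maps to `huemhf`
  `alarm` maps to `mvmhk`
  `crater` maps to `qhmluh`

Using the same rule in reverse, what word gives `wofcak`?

r(17)→h(7) and e(4)→u(20) fit y≡15x+12 (mod 26); the inverse of 15 mod 26 is 7. This is an affine cipher: with a=0,…,z=25, each position x becomes (15x+12) mod 26.
Reversing it on wofcak: w(22)→7·(22−12)≡18=s; o(14)→7·(14−12)≡14=o; f(5)→7·(5−12)≡3=d; c(2)→7·(2−12)≡8=i; a(0)→7·(0−12)≡20=u; k(10)→7·(10−12)≡12=m (all mod 26).

sodium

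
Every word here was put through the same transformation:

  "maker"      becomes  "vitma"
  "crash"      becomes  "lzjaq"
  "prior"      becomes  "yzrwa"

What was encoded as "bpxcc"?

shout

Shifts by position in maker: pos 0: m→v (+9), pos 1: a→i (+8), pos 2: k→t (+9), pos 3: e→m (+8) — repeating every 2. It's a Vigenère-style cipher with numeric key [9,8]: position i shifts by key[i mod 2].
Decoding bpxcc: b−9=s, p−8=h, x−9=o, c−8=u, c−9=t.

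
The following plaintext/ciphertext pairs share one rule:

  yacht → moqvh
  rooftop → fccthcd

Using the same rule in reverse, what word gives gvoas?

Every letter moves 14 places later in the alphabet, wrapping around z→a.
Reversing it on gvoas: g−14=s, v−14=h, o−14=a, a−14=m, s−14=e.

shame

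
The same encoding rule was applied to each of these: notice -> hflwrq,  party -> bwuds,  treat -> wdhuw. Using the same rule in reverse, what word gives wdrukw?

throat

The output letters match the input read backwards, each shifted +3: notice reversed is eciton. Two steps: reverse the string, then apply a Caesar shift of +3.
Reversing it on wdrukw: shift back: w−3=t, d−3=a, r−3=o, u−3=r, k−3=h, w−3=t → taorht; then reverse → throat.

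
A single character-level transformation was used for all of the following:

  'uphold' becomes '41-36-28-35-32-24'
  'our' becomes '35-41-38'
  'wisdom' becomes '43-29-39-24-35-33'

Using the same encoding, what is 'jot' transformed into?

30-35-40

u is letter #21 and maps to 41: an offset of 20. The number is (letter's place in the alphabet, a=1) + 20.
On jot: j=10→30, o=15→35, t=20→40.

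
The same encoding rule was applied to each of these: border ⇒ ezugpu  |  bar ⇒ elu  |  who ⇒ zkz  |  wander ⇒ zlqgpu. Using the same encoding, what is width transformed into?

ztgwk

The shift depends on letter class: consonant b→e is +3, but vowel o→z is +11. Vowels shift forward by 11 and consonants shift forward by 3.
For width: w(cons)+3=z, i(vowel)+11=t, d(cons)+3=g, t(cons)+3=w, h(cons)+3=k.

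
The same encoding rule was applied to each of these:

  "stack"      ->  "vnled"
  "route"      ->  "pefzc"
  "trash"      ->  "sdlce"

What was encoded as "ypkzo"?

dozen

The output letters match the input read backwards, each shifted +11: stack reversed is kcats. Read the word backwards and shift each letter +11.
Decoding ypkzo: shift back: y−11=n, p−11=e, k−11=z, z−11=o, o−11=d → nezod; then reverse → dozen.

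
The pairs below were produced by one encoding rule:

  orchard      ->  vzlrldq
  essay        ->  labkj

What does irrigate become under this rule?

In orchard: o→v is +7, r→z is +8, c→l is +9, h→r is +10 — the shift increases by 1 each position. The shift increases by 1 at each position, starting from +7: 7, 8, 9, ….
For irrigate: i+7=p, r+8=z, r+9=a, i+10=s, g+11=r, a+12=m, t+13=g, e+14=s.

pzasrmgs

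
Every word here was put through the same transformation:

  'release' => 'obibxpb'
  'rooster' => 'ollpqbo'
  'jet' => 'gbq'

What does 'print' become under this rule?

Compare letters: r→o is +23, e→b is +23, l→i is +23 — a constant shift. This is a Caesar cipher with shift 23.
Applying it to print: p+23=m, r+23=o, i+23=f, n+23=k, t+23=q.

mofkq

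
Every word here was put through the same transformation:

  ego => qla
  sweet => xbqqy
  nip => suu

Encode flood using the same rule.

The rule splits by letter class: vowels +12, consonants +5.
On flood: f(cons)+5=k, l(cons)+5=q, o(vowel)+12=a, o(vowel)+12=a, d(cons)+5=i.

kqaai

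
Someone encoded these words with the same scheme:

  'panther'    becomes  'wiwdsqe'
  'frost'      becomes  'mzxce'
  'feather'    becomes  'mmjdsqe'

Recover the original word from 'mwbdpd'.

foster

In panther: p→w is +7, a→i is +8, n→w is +9, t→d is +10 — the shift increases by 1 each position. Letter i (0-indexed) is shifted by i+7, so successive shifts are 7, 8, 9, ….
Undoing it on mwbdpd: m−7=f, w−8=o, b−9=s, d−10=t, p−11=e, d−12=r.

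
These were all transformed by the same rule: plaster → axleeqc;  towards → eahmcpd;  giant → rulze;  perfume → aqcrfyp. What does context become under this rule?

Shifts by position in plaster: pos 0: p→a (+11), pos 1: l→x (+12), pos 2: a→l (+11), pos 3: s→e (+12) — repeating every 2. A repeating key of period 2 is used — shifts +11, +12 over and over.
For context: c+11=n, o+12=a, n+11=y, t+12=f, e+11=p, x+12=j, t+11=e.

nayfpje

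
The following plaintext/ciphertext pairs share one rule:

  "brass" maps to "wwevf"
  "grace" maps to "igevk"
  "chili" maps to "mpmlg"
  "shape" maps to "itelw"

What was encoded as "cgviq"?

The output letters match the input read backwards, each shifted +4: brass reversed is ssarb. The word is reversed, then every letter is shifted forward by 4.
Decoding cgviq: shift back: c−4=y, g−4=c, v−4=r, i−4=e, q−4=m → ycrem; then reverse → mercy.

mercy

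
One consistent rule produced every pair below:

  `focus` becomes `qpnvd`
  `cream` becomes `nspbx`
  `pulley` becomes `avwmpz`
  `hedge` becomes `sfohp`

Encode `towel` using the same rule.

The shifts repeat in a cycle of length 2: positions 0,1,… shift by +11, +1, then the pattern repeats.
Applying it to towel: t+11=e, o+1=p, w+11=h, e+1=f, l+11=w.

ephfw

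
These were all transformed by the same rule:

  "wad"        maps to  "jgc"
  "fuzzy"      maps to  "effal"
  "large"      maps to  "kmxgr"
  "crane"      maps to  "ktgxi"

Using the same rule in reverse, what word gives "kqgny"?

shake

The output letters match the input read backwards, each shifted +6: wad reversed is daw. Two steps: reverse the string, then apply a Caesar shift of +6.
Undoing it on kqgny: shift back: k−6=e, q−6=k, g−6=a, n−6=h, y−6=s → ekahs; then reverse → shake.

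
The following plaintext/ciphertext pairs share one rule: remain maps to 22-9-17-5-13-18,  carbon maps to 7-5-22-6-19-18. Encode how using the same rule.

r is letter #18 and maps to 22: an offset of 4. The number is (letter's place in the alphabet, a=1) + 4.
Applying it to how: h=8→12, o=15→19, w=23→27.

12-19-27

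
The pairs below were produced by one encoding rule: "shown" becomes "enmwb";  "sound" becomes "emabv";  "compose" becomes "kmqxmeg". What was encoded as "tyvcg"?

This is an affine cipher: with a=0,…,z=25, each position x becomes (11x+14) mod 26.
Decoding tyvcg: t(19)→19·(19−14)≡17=r; y(24)→19·(24−14)≡8=i; v(21)→19·(21−14)≡3=d; c(2)→19·(2−14)≡6=g; g(6)→19·(6−14)≡4=e (all mod 26).

ridge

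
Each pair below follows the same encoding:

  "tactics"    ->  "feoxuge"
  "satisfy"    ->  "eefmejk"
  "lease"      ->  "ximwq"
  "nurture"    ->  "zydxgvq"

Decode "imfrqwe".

witness

It's a Vigenère-style cipher with numeric key [12,4]: position i shifts by key[i mod 2].
Undoing it on imfrqwe: i−12=w, m−4=i, f−12=t, r−4=n, q−12=e, w−4=s, e−12=s.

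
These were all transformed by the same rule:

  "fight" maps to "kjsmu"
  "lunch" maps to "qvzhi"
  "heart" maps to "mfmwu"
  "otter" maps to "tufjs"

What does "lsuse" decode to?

Shifts by position in fight: pos 0: f→k (+5), pos 1: i→j (+1), pos 2: g→s (+12), pos 3: h→m (+5), pos 4: t→u (+1) — repeating every 3. A repeating key of period 3 is used — shifts +5, +1, +12 over and over.
Decoding lsuse: l−5=g, s−1=r, u−12=i, s−5=n, e−1=d.

grind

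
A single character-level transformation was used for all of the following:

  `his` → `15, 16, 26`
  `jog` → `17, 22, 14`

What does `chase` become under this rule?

h is letter #8 and maps to 15: an offset of 7. Letters become their 1-based position plus 7 (so a→8, b→9, …).
For chase: c=3→10, h=8→15, a=1→8, s=19→26, e=5→12.

10, 15, 8, 26, 12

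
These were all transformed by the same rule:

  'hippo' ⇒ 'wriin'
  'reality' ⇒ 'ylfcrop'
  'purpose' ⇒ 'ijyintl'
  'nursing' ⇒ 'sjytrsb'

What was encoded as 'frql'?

h(7)→w(22) and i(8)→r(17) fit y≡21x+5 (mod 26); the inverse of 21 mod 26 is 5. This is an affine cipher: with a=0,…,z=25, each position x becomes (21x+5) mod 26.
Undoing it on frql: f(5)→5·(5−5)≡0=a; r(17)→5·(17−5)≡8=i; q(16)→5·(16−5)≡3=d; l(11)→5·(11−5)≡4=e (all mod 26).

aide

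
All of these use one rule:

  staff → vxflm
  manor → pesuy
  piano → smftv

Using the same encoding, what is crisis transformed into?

fvnypa

In staff: s→v is +3, t→x is +4, a→f is +5, f→l is +6 — the shift increases by 1 each position. Letter i (0-indexed) is shifted by i+3, so successive shifts are 3, 4, 5, ….
On crisis: c+3=f, r+4=v, i+5=n, s+6=y, i+7=p, s+8=a.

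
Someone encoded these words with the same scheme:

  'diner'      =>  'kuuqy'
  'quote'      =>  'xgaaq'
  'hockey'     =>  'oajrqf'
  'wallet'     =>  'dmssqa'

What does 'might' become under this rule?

tunoa

Vowels shift forward by 12 and consonants shift forward by 7.
On might: m(cons)+7=t, i(vowel)+12=u, g(cons)+7=n, h(cons)+7=o, t(cons)+7=a.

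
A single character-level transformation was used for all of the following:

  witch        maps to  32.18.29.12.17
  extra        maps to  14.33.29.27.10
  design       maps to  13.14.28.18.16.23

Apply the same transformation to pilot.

The number is (letter's place in the alphabet, a=1) + 9.
For pilot: p=16→25, i=9→18, l=12→21, o=15→24, t=20→29.

25.18.21.24.29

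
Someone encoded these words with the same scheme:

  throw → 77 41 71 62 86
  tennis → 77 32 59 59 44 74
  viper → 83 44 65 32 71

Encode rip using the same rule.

71 44 65

With a=1..z=26, the number is 3·pos + 17.
On rip: r=18→71, i=9→44, p=16→65.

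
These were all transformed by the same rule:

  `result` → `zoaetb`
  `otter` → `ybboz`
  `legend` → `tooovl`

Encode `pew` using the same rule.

The shift depends on letter class: consonant r→z is +8, but vowel e→o is +10. Two shifts are in play — +10 for a/e/i/o/u, +8 for every other letter.
For pew: p(cons)+8=x, e(vowel)+10=o, w(cons)+8=e.

xoe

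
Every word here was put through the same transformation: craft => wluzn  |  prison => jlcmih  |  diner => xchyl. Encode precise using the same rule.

jlywcmy

Each letter is shifted forward by 20 in the alphabet (a Caesar shift of +20).
On precise: p+20=j, r+20=l, e+20=y, c+20=w, i+20=c, s+20=m, e+20=y.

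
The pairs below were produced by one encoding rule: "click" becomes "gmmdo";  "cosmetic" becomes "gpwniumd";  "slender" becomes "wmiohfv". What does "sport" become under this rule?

Shifts by position in click: pos 0: c→g (+4), pos 1: l→m (+1), pos 2: i→m (+4), pos 3: c→d (+1) — repeating every 2. A repeating key of period 2 is used — shifts +4, +1 over and over.
Applying it to sport: s+4=w, p+1=q, o+4=s, r+1=s, t+4=x.

wqssx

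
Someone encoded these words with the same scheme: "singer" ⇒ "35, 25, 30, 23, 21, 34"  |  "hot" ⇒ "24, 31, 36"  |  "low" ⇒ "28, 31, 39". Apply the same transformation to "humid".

24, 37, 29, 25, 20

s is letter #19 and maps to 35: an offset of 16. Each letter is replaced by its alphabet position (a=1..z=26) + 16.
For humid: h=8→24, u=21→37, m=13→29, i=9→25, d=4→20.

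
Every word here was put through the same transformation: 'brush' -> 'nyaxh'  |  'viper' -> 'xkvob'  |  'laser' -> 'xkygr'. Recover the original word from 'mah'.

bug

The output letters match the input read backwards, each shifted +6: brush reversed is hsurb. The word is reversed, then every letter is shifted forward by 6.
Undoing it on mah: shift back: m−6=g, a−6=u, h−6=b → gub; then reverse → bug.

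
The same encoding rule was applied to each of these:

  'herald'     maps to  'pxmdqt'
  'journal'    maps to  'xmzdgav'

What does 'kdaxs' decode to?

The word is reversed, then every letter is shifted forward by 12.
Reversing it on kdaxs: shift back: k−12=y, d−12=r, a−12=o, x−12=l, s−12=g → yrolg; then reverse → glory.

glory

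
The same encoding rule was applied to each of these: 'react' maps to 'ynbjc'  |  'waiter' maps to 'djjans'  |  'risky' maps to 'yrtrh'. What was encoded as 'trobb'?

minus

Shifts by position in react: pos 0: r→y (+7), pos 1: e→n (+9), pos 2: a→b (+1), pos 3: c→j (+7), pos 4: t→c (+9) — repeating every 3. A repeating key of period 3 is used — shifts +7, +9, +1 over and over.
Decoding trobb: t−7=m, r−9=i, o−1=n, b−7=u, b−9=s.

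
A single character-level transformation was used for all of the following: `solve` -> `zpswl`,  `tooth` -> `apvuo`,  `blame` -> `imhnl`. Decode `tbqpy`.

major

Shifts by position in solve: pos 0: s→z (+7), pos 1: o→p (+1), pos 2: l→s (+7), pos 3: v→w (+1) — repeating every 2. The shifts repeat in a cycle of length 2: positions 0,1,… shift by +7, +1, then the pattern repeats.
Undoing it on tbqpy: t−7=m, b−1=a, q−7=j, p−1=o, y−7=r.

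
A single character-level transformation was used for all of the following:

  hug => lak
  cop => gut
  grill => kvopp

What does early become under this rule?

kgvpc

The shift depends on letter class: consonant h→l is +4, but vowel u→a is +6. Vowels shift forward by 6 and consonants shift forward by 4.
Applying it to early: e(vowel)+6=k, a(vowel)+6=g, r(cons)+4=v, l(cons)+4=p, y(cons)+4=c.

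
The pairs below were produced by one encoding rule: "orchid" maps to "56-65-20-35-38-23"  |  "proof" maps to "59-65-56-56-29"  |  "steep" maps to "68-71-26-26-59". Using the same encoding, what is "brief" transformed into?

o(#15)→56 and r(#18)→65: differences scale by 3, so n = 3·pos + 11. The formula is n = 3×(alphabet index, a=1) + 11.
On brief: b=2→17, r=18→65, i=9→38, e=5→26, f=6→29.

17-65-38-26-29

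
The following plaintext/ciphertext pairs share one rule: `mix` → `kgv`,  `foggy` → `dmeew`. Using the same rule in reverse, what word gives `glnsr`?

Compare letters: m→k is +24, i→g is +24, x→v is +24 — a constant shift. Each letter is shifted forward by 24 in the alphabet (a Caesar shift of +24).
Decoding glnsr: g−24=i, l−24=n, n−24=p, s−24=u, r−24=t.

input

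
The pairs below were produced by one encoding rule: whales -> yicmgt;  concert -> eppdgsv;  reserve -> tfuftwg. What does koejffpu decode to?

Shifts by position in whales: pos 0: w→y (+2), pos 1: h→i (+1), pos 2: a→c (+2), pos 3: l→m (+1) — repeating every 2. The shifts repeat in a cycle of length 2: positions 0,1,… shift by +2, +1, then the pattern repeats.
Decoding koejffpu: k−2=i, o−1=n, e−2=c, j−1=i, f−2=d, f−1=e, p−2=n, u−1=t.

incident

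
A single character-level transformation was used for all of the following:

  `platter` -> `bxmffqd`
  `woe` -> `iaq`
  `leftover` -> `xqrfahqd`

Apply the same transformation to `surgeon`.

egdsqaz

Compare letters: p→b is +12, l→x is +12, a→m is +12 — a constant shift. It's a constant shift of +12 (ROT12).
For surgeon: s+12=e, u+12=g, r+12=d, g+12=s, e+12=q, o+12=a, n+12=z.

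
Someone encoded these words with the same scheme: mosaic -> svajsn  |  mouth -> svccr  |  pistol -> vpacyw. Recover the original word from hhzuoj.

barley

In mosaic: m→s is +6, o→v is +7, s→a is +8, a→j is +9 — the shift increases by 1 each position. The shift increases by 1 at each position, starting from +6: 6, 7, 8, ….
Undoing it on hhzuoj: h−6=b, h−7=a, z−8=r, u−9=l, o−10=e, j−11=y.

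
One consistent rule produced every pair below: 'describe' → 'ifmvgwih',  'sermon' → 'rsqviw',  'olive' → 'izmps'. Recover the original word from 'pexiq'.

metal

The output letters match the input read backwards, each shifted +4: describe reversed is ebircsed. Two steps: reverse the string, then apply a Caesar shift of +4.
Undoing it on pexiq: shift back: p−4=l, e−4=a, x−4=t, i−4=e, q−4=m → latem; then reverse → metal.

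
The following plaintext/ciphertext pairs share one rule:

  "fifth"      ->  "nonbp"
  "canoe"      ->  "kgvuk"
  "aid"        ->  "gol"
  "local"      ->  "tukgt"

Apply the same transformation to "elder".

ktlkz

The rule splits by letter class: vowels +6, consonants +8.
Applying it to elder: e(vowel)+6=k, l(cons)+8=t, d(cons)+8=l, e(vowel)+6=k, r(cons)+8=z.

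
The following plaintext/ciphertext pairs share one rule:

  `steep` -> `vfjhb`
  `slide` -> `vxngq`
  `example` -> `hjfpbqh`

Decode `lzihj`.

A repeating key of period 3 is used — shifts +3, +12, +5 over and over.
Reversing it on lzihj: l−3=i, z−12=n, i−5=d, h−3=e, j−12=x.

index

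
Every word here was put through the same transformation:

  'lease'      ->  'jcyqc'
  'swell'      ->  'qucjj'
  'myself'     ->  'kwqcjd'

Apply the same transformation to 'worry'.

umppw

Each letter is shifted forward by 24 in the alphabet (a Caesar shift of +24).
On worry: w+24=u, o+24=m, r+24=p, r+24=p, y+24=w.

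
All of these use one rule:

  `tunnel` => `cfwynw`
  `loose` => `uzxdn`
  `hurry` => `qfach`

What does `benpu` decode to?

Shifts by position in tunnel: pos 0: t→c (+9), pos 1: u→f (+11), pos 2: n→w (+9), pos 3: n→y (+11) — repeating every 2. The shifts repeat in a cycle of length 2: positions 0,1,… shift by +9, +11, then the pattern repeats.
Undoing it on benpu: b−9=s, e−11=t, n−9=e, p−11=e, u−9=l.

steel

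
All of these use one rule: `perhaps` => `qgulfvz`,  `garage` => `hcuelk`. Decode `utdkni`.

tragic

In perhaps: p→q is +1, e→g is +2, r→u is +3, h→l is +4 — the shift increases by 1 each position. The shift increases by 1 at each position, starting from +1: 1, 2, 3, ….
Decoding utdkni: u−1=t, t−2=r, d−3=a, k−4=g, n−5=i, i−6=c.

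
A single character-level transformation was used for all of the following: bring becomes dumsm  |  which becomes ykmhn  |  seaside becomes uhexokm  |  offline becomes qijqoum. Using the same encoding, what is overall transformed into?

In bring: b→d is +2, r→u is +3, i→m is +4, n→s is +5 — the shift increases by 1 each position. Letter i (0-indexed) is shifted by i+2, so successive shifts are 2, 3, 4, ….
On overall: o+2=q, v+3=y, e+4=i, r+5=w, a+6=g, l+7=s, l+8=t.

qyiwgst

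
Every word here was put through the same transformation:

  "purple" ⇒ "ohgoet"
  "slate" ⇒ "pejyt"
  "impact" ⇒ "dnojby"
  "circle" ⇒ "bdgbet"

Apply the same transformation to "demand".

ktnjwk

p(15)→o(14) and u(20)→h(7) fit y≡9x+9 (mod 26); the inverse of 9 mod 26 is 3. This is an affine cipher: with a=0,…,z=25, each position x becomes (9x+9) mod 26.
On demand: d(3)→9·3+9≡10=k; e(4)→9·4+9≡19=t; m(12)→9·12+9≡13=n; a(0)→9·0+9≡9=j; n(13)→9·13+9≡22=w; d(3)→9·3+9≡10=k (all mod 26).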